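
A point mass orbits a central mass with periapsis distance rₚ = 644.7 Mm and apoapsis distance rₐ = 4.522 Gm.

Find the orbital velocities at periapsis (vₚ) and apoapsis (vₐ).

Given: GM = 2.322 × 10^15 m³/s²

Convert to SI: rₚ = 644.7 Mm = 6.447e+08 m; rₐ = 4.522 Gm = 4.522e+09 m.
Use the vis-viva equation v² = GM(2/r − 1/a) with a = (rₚ + rₐ)/2 = (6.447e+08 + 4.522e+09)/2 = 2.58335e+09 m.
vₚ = √(GM · (2/rₚ − 1/a)) = √(2.322e+15 · (2/6.447e+08 − 1/2.58335e+09)) m/s ≈ 2511 m/s = 2.511 km/s.
vₐ = √(GM · (2/rₐ − 1/a)) = √(2.322e+15 · (2/4.522e+09 − 1/2.58335e+09)) m/s ≈ 358 m/s = 358 m/s.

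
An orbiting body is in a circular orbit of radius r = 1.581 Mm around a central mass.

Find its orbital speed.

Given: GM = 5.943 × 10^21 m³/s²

Convert to SI: r = 1.581 Mm = 1.581e+06 m.
For a circular orbit, gravity supplies the centripetal force, so v = √(GM / r).
v = √(5.943e+21 / 1.581e+06) m/s ≈ 6.131e+07 m/s = 6.131e+04 km/s.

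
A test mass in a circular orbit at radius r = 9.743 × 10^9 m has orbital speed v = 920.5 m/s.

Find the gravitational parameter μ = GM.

For a circular orbit v² = GM/r, so GM = v² · r.
GM = (920.5)² · 9.743e+09 m³/s² ≈ 8.255e+15 m³/s² = 8.255 × 10^15 m³/s².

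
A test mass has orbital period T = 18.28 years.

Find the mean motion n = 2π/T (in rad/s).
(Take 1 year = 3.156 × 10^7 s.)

Convert to SI: T = 18.28 years = 5.76917e+08 s.
n = 2π / T.
n = 2π / 5.76917e+08 s ≈ 1.089e-08 rad/s.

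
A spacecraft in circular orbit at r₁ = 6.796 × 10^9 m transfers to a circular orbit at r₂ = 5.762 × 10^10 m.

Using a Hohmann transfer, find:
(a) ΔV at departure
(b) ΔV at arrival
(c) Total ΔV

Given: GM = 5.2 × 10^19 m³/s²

Transfer semi-major axis: a_t = (r₁ + r₂)/2 = (6.796e+09 + 5.762e+10)/2 = 3.2208e+10 m.
Circular speeds: v₁ = √(GM/r₁) = 87473.2 m/s, v₂ = √(GM/r₂) = 30041 m/s.
Transfer speeds (vis-viva v² = GM(2/r − 1/a_t)): v₁ᵗ = 116998 m/s, v₂ᵗ = 13799.4 m/s.
(a) ΔV₁ = |v₁ᵗ − v₁| ≈ 2.953e+04 m/s = 29.53 km/s.
(b) ΔV₂ = |v₂ − v₂ᵗ| ≈ 1.624e+04 m/s = 16.24 km/s.
(c) ΔV_total = ΔV₁ + ΔV₂ ≈ 4.577e+04 m/s = 45.77 km/s.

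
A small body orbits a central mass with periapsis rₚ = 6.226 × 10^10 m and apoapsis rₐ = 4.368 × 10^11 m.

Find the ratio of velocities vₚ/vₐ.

Conservation of angular momentum gives rₚvₚ = rₐvₐ, so vₚ/vₐ = rₐ/rₚ.
vₚ/vₐ = 4.368e+11 / 6.226e+10 ≈ 7.016.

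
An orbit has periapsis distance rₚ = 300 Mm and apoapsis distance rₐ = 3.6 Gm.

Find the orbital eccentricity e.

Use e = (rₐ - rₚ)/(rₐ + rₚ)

Convert to SI: rₚ = 300 Mm = 3e+08 m; rₐ = 3.6 Gm = 3.6e+09 m.
e = (rₐ − rₚ) / (rₐ + rₚ).
e = (3.6e+09 − 3e+08) / (3.6e+09 + 3e+08) = 3.3e+09 / 3.9e+09 ≈ 0.8462.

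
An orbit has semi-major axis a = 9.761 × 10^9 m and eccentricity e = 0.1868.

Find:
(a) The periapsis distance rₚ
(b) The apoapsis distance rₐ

(a) rₚ = a(1 − e) = 9.761e+09 · (1 − 0.1868) = 9.761e+09 · 0.8132 ≈ 7.938e+09 m = 7.938 × 10^9 m.
(b) rₐ = a(1 + e) = 9.761e+09 · (1 + 0.1868) = 9.761e+09 · 1.1868 ≈ 1.158e+10 m = 1.158 × 10^10 m.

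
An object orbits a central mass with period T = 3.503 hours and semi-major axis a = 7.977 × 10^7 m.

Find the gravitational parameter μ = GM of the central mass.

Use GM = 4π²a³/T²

Convert to SI: T = 3.503 hours = 12610.8 s.
GM = 4π² · a³ / T².
GM = 4π² · (7.977e+07)³ / (12610.8)² m³/s² ≈ 1.26e+17 m³/s² = 1.26 × 10^17 m³/s².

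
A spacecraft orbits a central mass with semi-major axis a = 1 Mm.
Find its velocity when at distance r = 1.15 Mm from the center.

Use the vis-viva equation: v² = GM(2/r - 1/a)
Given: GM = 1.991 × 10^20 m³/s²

Convert to SI: a = 1 Mm = 1e+06 m; r = 1.15 Mm = 1.15e+06 m.
Vis-viva: v = √(GM · (2/r − 1/a)).
2/r − 1/a = 2/1.15e+06 − 1/1e+06 = 7.3913e-07 m⁻¹.
v = √(1.991e+20 · 7.3913e-07) m/s ≈ 1.213e+07 m/s = 1.213e+04 km/s.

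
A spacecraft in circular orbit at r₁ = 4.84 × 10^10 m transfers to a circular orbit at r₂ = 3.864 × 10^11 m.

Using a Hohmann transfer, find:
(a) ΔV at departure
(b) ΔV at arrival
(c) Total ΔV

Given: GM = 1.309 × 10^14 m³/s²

Transfer semi-major axis: a_t = (r₁ + r₂)/2 = (4.84e+10 + 3.864e+11)/2 = 2.174e+11 m.
Circular speeds: v₁ = √(GM/r₁) = 52.0052 m/s, v₂ = √(GM/r₂) = 18.4057 m/s.
Transfer speeds (vis-viva v² = GM(2/r − 1/a_t)): v₁ᵗ = 69.3324 m/s, v₂ᵗ = 8.68449 m/s.
(a) ΔV₁ = |v₁ᵗ − v₁| ≈ 17.33 m/s = 17.33 m/s.
(b) ΔV₂ = |v₂ − v₂ᵗ| ≈ 9.721 m/s = 9.721 m/s.
(c) ΔV_total = ΔV₁ + ΔV₂ ≈ 27.05 m/s = 27.05 m/s.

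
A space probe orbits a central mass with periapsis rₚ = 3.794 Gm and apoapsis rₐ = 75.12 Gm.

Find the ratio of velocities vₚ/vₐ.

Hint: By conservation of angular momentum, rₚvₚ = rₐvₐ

Convert to SI: rₚ = 3.794 Gm = 3.794e+09 m; rₐ = 75.12 Gm = 7.512e+10 m.
Conservation of angular momentum gives rₚvₚ = rₐvₐ, so vₚ/vₐ = rₐ/rₚ.
vₚ/vₐ = 7.512e+10 / 3.794e+09 ≈ 19.8.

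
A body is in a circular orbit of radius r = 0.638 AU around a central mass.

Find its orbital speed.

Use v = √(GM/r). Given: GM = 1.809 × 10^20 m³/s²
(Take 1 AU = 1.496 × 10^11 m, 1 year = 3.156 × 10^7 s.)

Convert to SI: r = 0.638 AU = 9.54448e+10 m.
For a circular orbit, gravity supplies the centripetal force, so v = √(GM / r).
v = √(1.809e+20 / 9.54448e+10) m/s ≈ 4.354e+04 m/s = 9.184 AU/year.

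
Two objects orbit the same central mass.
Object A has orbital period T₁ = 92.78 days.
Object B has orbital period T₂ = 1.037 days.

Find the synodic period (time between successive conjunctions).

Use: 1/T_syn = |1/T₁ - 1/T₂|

Convert to SI: T₁ = 92.78 days = 8.01619e+06 s; T₂ = 1.037 days = 89596.8 s.
T_syn = |T₁ · T₂ / (T₁ − T₂)|.
T_syn = |8.01619e+06 · 89596.8 / (8.01619e+06 − 89596.8)| s ≈ 9.061e+04 s = 1.049 days.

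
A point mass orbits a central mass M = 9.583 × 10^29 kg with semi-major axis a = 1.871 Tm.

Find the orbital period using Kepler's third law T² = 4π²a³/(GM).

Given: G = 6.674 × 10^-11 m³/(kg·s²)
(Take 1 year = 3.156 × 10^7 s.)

Convert to SI: a = 1.871 Tm = 1.871e+12 m.
GM = G · M = 6.674e-11 · 9.583e+29 = 6.39569e+19 m³/s².
Kepler's third law: T = 2π √(a³ / GM).
Substituting a = 1.871e+12 m and GM = 6.39569e+19 m³/s²:
T = 2π √((1.871e+12)³ / 6.39569e+19) s
T ≈ 2.011e+09 s = 63.71 years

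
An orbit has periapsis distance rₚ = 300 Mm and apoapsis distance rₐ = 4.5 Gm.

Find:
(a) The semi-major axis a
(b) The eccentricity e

Convert to SI: rₚ = 300 Mm = 3e+08 m; rₐ = 4.5 Gm = 4.5e+09 m.
(a) a = (rₚ + rₐ) / 2 = (3e+08 + 4.5e+09) / 2 ≈ 2.4e+09 m = 2.4 Gm.
(b) e = (rₐ − rₚ) / (rₐ + rₚ) = (4.5e+09 − 3e+08) / (4.5e+09 + 3e+08) ≈ 0.875.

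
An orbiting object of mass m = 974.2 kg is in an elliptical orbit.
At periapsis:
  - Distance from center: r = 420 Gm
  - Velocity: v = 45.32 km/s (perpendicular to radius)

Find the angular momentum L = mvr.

Convert to SI: r = 420 Gm = 4.2e+11 m; v = 45.32 km/s = 45320 m/s.
Since v is perpendicular to r, L = m · v · r.
L = 974.2 · 45320 · 4.2e+11 kg·m²/s ≈ 1.854e+19 kg·m²/s.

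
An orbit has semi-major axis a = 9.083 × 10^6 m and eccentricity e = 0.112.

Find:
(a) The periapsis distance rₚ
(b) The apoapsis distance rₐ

(a) rₚ = a(1 − e) = 9.083e+06 · (1 − 0.112) = 9.083e+06 · 0.888 ≈ 8.066e+06 m = 8.066 × 10^6 m.
(b) rₐ = a(1 + e) = 9.083e+06 · (1 + 0.112) = 9.083e+06 · 1.112 ≈ 1.01e+07 m = 1.01 × 10^7 m.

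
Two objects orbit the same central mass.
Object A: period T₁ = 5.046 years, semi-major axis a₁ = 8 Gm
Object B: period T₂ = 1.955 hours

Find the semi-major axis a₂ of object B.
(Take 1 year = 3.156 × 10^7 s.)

Convert to SI: T₁ = 5.046 years = 1.59252e+08 s; a₁ = 8 Gm = 8e+09 m; T₂ = 1.955 hours = 7038 s.
Kepler's third law: (T₁/T₂)² = (a₁/a₂)³ ⇒ a₂ = a₁ · (T₂/T₁)^(2/3).
T₂/T₁ = 7038 / 1.59252e+08 = 4.41942e-05.
a₂ = 8e+09 · (4.41942e-05)^(2/3) m ≈ 1e+07 m = 10 Mm.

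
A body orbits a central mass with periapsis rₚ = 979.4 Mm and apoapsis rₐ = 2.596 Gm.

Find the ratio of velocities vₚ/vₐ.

Convert to SI: rₚ = 979.4 Mm = 9.794e+08 m; rₐ = 2.596 Gm = 2.596e+09 m.
Conservation of angular momentum gives rₚvₚ = rₐvₐ, so vₚ/vₐ = rₐ/rₚ.
vₚ/vₐ = 2.596e+09 / 9.794e+08 ≈ 2.651.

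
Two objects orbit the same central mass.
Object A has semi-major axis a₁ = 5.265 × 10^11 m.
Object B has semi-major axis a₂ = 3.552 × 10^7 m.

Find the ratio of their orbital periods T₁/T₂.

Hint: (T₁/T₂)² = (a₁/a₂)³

From Kepler's third law, (T₁/T₂)² = (a₁/a₂)³, so T₁/T₂ = (a₁/a₂)^(3/2).
a₁/a₂ = 5.265e+11 / 3.552e+07 = 14822.6.
T₁/T₂ = (14822.6)^(3/2) ≈ 1.805e+06.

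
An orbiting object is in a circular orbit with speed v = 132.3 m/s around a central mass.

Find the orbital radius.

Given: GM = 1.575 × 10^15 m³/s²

For a circular orbit, v² = GM / r, so r = GM / v².
r = 1.575e+15 / (132.3)² m ≈ 8.998e+10 m = 89.98 Gm.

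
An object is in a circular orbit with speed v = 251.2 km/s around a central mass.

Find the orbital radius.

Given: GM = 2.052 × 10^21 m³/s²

Convert to SI: v = 251.2 km/s = 251200 m/s.
For a circular orbit, v² = GM / r, so r = GM / v².
r = 2.052e+21 / (251200)² m ≈ 3.252e+10 m = 32.52 Gm.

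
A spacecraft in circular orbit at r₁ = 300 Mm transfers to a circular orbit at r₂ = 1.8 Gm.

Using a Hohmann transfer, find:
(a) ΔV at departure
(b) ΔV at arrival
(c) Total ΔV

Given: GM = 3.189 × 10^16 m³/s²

Convert to SI: r₁ = 300 Mm = 3e+08 m; r₂ = 1.8 Gm = 1.8e+09 m.
Transfer semi-major axis: a_t = (r₁ + r₂)/2 = (3e+08 + 1.8e+09)/2 = 1.05e+09 m.
Circular speeds: v₁ = √(GM/r₁) = 10310.2 m/s, v₂ = √(GM/r₂) = 4209.12 m/s.
Transfer speeds (vis-viva v² = GM(2/r − 1/a_t)): v₁ᵗ = 13499.2 m/s, v₂ᵗ = 2249.87 m/s.
(a) ΔV₁ = |v₁ᵗ − v₁| ≈ 3189 m/s = 3.189 km/s.
(b) ΔV₂ = |v₂ − v₂ᵗ| ≈ 1959 m/s = 1.959 km/s.
(c) ΔV_total = ΔV₁ + ΔV₂ ≈ 5148 m/s = 5.148 km/s.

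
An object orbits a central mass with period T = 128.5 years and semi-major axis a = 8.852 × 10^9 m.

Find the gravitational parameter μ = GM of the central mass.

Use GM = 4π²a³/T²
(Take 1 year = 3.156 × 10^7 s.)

Convert to SI: T = 128.5 years = 4.05546e+09 s.
GM = 4π² · a³ / T².
GM = 4π² · (8.852e+09)³ / (4.05546e+09)² m³/s² ≈ 1.665e+12 m³/s² = 1.665 × 10^12 m³/s².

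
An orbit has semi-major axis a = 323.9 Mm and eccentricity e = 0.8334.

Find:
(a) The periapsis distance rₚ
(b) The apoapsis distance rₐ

Convert to SI: a = 323.9 Mm = 3.239e+08 m.
(a) rₚ = a(1 − e) = 3.239e+08 · (1 − 0.8334) = 3.239e+08 · 0.1666 ≈ 5.396e+07 m = 53.96 Mm.
(b) rₐ = a(1 + e) = 3.239e+08 · (1 + 0.8334) = 3.239e+08 · 1.8334 ≈ 5.938e+08 m = 593.8 Mm.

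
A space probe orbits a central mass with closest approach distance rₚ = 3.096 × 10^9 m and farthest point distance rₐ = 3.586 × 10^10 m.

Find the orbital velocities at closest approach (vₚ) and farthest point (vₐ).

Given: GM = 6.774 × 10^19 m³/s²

Use the vis-viva equation v² = GM(2/r − 1/a) with a = (rₚ + rₐ)/2 = (3.096e+09 + 3.586e+10)/2 = 1.9478e+10 m.
vₚ = √(GM · (2/rₚ − 1/a)) = √(6.774e+19 · (2/3.096e+09 − 1/1.9478e+10)) m/s ≈ 2.007e+05 m/s = 200.7 km/s.
vₐ = √(GM · (2/rₐ − 1/a)) = √(6.774e+19 · (2/3.586e+10 − 1/1.9478e+10)) m/s ≈ 1.733e+04 m/s = 17.33 km/s.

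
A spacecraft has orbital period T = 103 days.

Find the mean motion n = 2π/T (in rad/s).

Convert to SI: T = 103 days = 8.8992e+06 s.
n = 2π / T.
n = 2π / 8.8992e+06 s ≈ 7.06e-07 rad/s.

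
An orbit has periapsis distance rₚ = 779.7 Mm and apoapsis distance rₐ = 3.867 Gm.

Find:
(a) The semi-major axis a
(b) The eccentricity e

Convert to SI: rₚ = 779.7 Mm = 7.797e+08 m; rₐ = 3.867 Gm = 3.867e+09 m.
(a) a = (rₚ + rₐ) / 2 = (7.797e+08 + 3.867e+09) / 2 ≈ 2.323e+09 m = 2.323 Gm.
(b) e = (rₐ − rₚ) / (rₐ + rₚ) = (3.867e+09 − 7.797e+08) / (3.867e+09 + 7.797e+08) ≈ 0.6644.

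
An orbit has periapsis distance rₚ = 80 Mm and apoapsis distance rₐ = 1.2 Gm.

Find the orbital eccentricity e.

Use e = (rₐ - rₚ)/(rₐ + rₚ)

Convert to SI: rₚ = 80 Mm = 8e+07 m; rₐ = 1.2 Gm = 1.2e+09 m.
e = (rₐ − rₚ) / (rₐ + rₚ).
e = (1.2e+09 − 8e+07) / (1.2e+09 + 8e+07) = 1.12e+09 / 1.28e+09 ≈ 0.875.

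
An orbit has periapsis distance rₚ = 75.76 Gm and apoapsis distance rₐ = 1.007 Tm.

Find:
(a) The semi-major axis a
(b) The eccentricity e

Convert to SI: rₚ = 75.76 Gm = 7.576e+10 m; rₐ = 1.007 Tm = 1.007e+12 m.
(a) a = (rₚ + rₐ) / 2 = (7.576e+10 + 1.007e+12) / 2 ≈ 5.414e+11 m = 541.4 Gm.
(b) e = (rₐ − rₚ) / (rₐ + rₚ) = (1.007e+12 − 7.576e+10) / (1.007e+12 + 7.576e+10) ≈ 0.8601.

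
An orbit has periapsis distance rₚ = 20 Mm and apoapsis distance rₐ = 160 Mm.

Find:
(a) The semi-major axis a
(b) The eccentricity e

Convert to SI: rₚ = 20 Mm = 2e+07 m; rₐ = 160 Mm = 1.6e+08 m.
(a) a = (rₚ + rₐ) / 2 = (2e+07 + 1.6e+08) / 2 ≈ 9e+07 m = 90 Mm.
(b) e = (rₐ − rₚ) / (rₐ + rₚ) = (1.6e+08 − 2e+07) / (1.6e+08 + 2e+07) ≈ 0.7778.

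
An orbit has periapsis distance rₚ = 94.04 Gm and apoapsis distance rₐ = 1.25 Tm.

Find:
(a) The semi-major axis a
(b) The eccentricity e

Convert to SI: rₚ = 94.04 Gm = 9.404e+10 m; rₐ = 1.25 Tm = 1.25e+12 m.
(a) a = (rₚ + rₐ) / 2 = (9.404e+10 + 1.25e+12) / 2 ≈ 6.72e+11 m = 672 Gm.
(b) e = (rₐ − rₚ) / (rₐ + rₚ) = (1.25e+12 − 9.404e+10) / (1.25e+12 + 9.404e+10) ≈ 0.8601.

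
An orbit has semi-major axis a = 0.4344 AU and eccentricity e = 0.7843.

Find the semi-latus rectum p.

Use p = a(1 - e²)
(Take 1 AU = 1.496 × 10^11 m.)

Convert to SI: a = 0.4344 AU = 6.49862e+10 m.
p = a (1 − e²).
p = 6.49862e+10 · (1 − (0.7843)²) = 6.49862e+10 · 0.384874 ≈ 2.501e+10 m = 0.1672 AU.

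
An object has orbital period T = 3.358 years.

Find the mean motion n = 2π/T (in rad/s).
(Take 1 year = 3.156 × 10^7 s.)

Convert to SI: T = 3.358 years = 1.05978e+08 s.
n = 2π / T.
n = 2π / 1.05978e+08 s ≈ 5.929e-08 rad/s.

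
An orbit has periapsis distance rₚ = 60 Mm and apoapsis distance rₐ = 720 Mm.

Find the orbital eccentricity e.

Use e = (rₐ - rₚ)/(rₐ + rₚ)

Convert to SI: rₚ = 60 Mm = 6e+07 m; rₐ = 720 Mm = 7.2e+08 m.
e = (rₐ − rₚ) / (rₐ + rₚ).
e = (7.2e+08 − 6e+07) / (7.2e+08 + 6e+07) = 6.6e+08 / 7.8e+08 ≈ 0.8462.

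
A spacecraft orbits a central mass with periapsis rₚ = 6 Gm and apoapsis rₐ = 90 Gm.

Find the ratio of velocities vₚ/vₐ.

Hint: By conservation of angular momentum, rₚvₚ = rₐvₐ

Convert to SI: rₚ = 6 Gm = 6e+09 m; rₐ = 90 Gm = 9e+10 m.
Conservation of angular momentum gives rₚvₚ = rₐvₐ, so vₚ/vₐ = rₐ/rₚ.
vₚ/vₐ = 9e+10 / 6e+09 ≈ 15.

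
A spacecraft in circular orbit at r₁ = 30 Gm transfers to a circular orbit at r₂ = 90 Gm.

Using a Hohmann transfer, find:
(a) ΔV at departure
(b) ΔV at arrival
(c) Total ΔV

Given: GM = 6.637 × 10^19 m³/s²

Convert to SI: r₁ = 30 Gm = 3e+10 m; r₂ = 90 Gm = 9e+10 m.
Transfer semi-major axis: a_t = (r₁ + r₂)/2 = (3e+10 + 9e+10)/2 = 6e+10 m.
Circular speeds: v₁ = √(GM/r₁) = 47035.4 m/s, v₂ = √(GM/r₂) = 27155.9 m/s.
Transfer speeds (vis-viva v² = GM(2/r − 1/a_t)): v₁ᵗ = 57606.4 m/s, v₂ᵗ = 19202.1 m/s.
(a) ΔV₁ = |v₁ᵗ − v₁| ≈ 1.057e+04 m/s = 10.57 km/s.
(b) ΔV₂ = |v₂ − v₂ᵗ| ≈ 7954 m/s = 7.954 km/s.
(c) ΔV_total = ΔV₁ + ΔV₂ ≈ 1.852e+04 m/s = 18.52 km/s.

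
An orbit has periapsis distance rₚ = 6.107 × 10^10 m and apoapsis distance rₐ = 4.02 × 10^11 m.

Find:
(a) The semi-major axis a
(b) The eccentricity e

(a) a = (rₚ + rₐ) / 2 = (6.107e+10 + 4.02e+11) / 2 ≈ 2.315e+11 m = 2.315 × 10^11 m.
(b) e = (rₐ − rₚ) / (rₐ + rₚ) = (4.02e+11 − 6.107e+10) / (4.02e+11 + 6.107e+10) ≈ 0.7362.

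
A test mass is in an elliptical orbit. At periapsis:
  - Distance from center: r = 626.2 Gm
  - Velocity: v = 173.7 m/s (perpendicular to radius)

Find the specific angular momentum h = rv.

Convert to SI: r = 626.2 Gm = 6.262e+11 m.
With v perpendicular to r, h = r · v.
h = 6.262e+11 · 173.7 m²/s ≈ 1.088e+14 m²/s.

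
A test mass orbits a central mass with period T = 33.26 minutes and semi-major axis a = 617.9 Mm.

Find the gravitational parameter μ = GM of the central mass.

Convert to SI: T = 33.26 minutes = 1995.6 s; a = 617.9 Mm = 6.179e+08 m.
GM = 4π² · a³ / T².
GM = 4π² · (6.179e+08)³ / (1995.6)² m³/s² ≈ 2.339e+21 m³/s² = 2.339 × 10^21 m³/s².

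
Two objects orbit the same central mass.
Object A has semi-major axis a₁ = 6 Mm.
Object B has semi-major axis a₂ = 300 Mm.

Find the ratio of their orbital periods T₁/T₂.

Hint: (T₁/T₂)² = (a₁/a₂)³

Convert to SI: a₁ = 6 Mm = 6e+06 m; a₂ = 300 Mm = 3e+08 m.
From Kepler's third law, (T₁/T₂)² = (a₁/a₂)³, so T₁/T₂ = (a₁/a₂)^(3/2).
a₁/a₂ = 6e+06 / 3e+08 = 0.02.
T₁/T₂ = (0.02)^(3/2) ≈ 0.002828.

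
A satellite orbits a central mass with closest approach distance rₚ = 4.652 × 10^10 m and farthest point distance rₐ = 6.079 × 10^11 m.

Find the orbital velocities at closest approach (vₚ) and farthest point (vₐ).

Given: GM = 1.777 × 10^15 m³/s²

Use the vis-viva equation v² = GM(2/r − 1/a) with a = (rₚ + rₐ)/2 = (4.652e+10 + 6.079e+11)/2 = 3.2721e+11 m.
vₚ = √(GM · (2/rₚ − 1/a)) = √(1.777e+15 · (2/4.652e+10 − 1/3.2721e+11)) m/s ≈ 266.4 m/s = 266.4 m/s.
vₐ = √(GM · (2/rₐ − 1/a)) = √(1.777e+15 · (2/6.079e+11 − 1/3.2721e+11)) m/s ≈ 20.39 m/s = 20.39 m/s.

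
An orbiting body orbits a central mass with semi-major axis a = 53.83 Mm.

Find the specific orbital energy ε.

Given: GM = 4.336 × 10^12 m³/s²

Convert to SI: a = 53.83 Mm = 5.383e+07 m.
ε = −GM / (2a).
ε = −4.336e+12 / (2 · 5.383e+07) J/kg ≈ -4.027e+04 J/kg = -40.27 kJ/kg.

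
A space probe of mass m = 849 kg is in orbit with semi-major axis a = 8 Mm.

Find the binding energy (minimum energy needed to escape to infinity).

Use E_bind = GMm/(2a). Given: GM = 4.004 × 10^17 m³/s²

Convert to SI: a = 8 Mm = 8e+06 m.
Total orbital energy is E = −GMm/(2a); binding energy is E_bind = −E = GMm/(2a).
E_bind = 4.004e+17 · 849 / (2 · 8e+06) J ≈ 2.125e+13 J = 21.25 TJ.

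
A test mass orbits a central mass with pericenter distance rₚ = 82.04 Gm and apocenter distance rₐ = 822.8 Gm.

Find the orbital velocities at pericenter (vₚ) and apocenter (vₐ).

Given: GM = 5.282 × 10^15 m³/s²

Convert to SI: rₚ = 82.04 Gm = 8.204e+10 m; rₐ = 822.8 Gm = 8.228e+11 m.
Use the vis-viva equation v² = GM(2/r − 1/a) with a = (rₚ + rₐ)/2 = (8.204e+10 + 8.228e+11)/2 = 4.5242e+11 m.
vₚ = √(GM · (2/rₚ − 1/a)) = √(5.282e+15 · (2/8.204e+10 − 1/4.5242e+11)) m/s ≈ 342.2 m/s = 342.2 m/s.
vₐ = √(GM · (2/rₐ − 1/a)) = √(5.282e+15 · (2/8.228e+11 − 1/4.5242e+11)) m/s ≈ 34.12 m/s = 34.12 m/s.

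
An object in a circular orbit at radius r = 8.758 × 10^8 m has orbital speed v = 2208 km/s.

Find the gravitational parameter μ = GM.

Convert to SI: v = 2208 km/s = 2.208e+06 m/s.
For a circular orbit v² = GM/r, so GM = v² · r.
GM = (2.208e+06)² · 8.758e+08 m³/s² ≈ 4.27e+21 m³/s² = 4.27 × 10^21 m³/s².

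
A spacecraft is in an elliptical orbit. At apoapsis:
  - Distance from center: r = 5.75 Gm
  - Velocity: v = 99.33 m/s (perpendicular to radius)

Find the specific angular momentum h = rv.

Convert to SI: r = 5.75 Gm = 5.75e+09 m.
With v perpendicular to r, h = r · v.
h = 5.75e+09 · 99.33 m²/s ≈ 5.711e+11 m²/s.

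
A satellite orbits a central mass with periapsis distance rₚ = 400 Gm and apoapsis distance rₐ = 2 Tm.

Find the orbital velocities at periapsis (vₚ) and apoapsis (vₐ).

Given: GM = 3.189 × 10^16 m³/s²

Convert to SI: rₚ = 400 Gm = 4e+11 m; rₐ = 2 Tm = 2e+12 m.
Use the vis-viva equation v² = GM(2/r − 1/a) with a = (rₚ + rₐ)/2 = (4e+11 + 2e+12)/2 = 1.2e+12 m.
vₚ = √(GM · (2/rₚ − 1/a)) = √(3.189e+16 · (2/4e+11 − 1/1.2e+12)) m/s ≈ 364.5 m/s = 364.5 m/s.
vₐ = √(GM · (2/rₐ − 1/a)) = √(3.189e+16 · (2/2e+12 − 1/1.2e+12)) m/s ≈ 72.9 m/s = 72.9 m/s.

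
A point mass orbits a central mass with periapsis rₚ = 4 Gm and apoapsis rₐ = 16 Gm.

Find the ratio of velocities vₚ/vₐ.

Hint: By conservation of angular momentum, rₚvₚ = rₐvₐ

Convert to SI: rₚ = 4 Gm = 4e+09 m; rₐ = 16 Gm = 1.6e+10 m.
Conservation of angular momentum gives rₚvₚ = rₐvₐ, so vₚ/vₐ = rₐ/rₚ.
vₚ/vₐ = 1.6e+10 / 4e+09 ≈ 4.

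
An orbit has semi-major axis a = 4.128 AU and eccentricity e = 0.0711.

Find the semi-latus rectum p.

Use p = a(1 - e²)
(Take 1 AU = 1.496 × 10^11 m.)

Convert to SI: a = 4.128 AU = 6.17549e+11 m.
p = a (1 − e²).
p = 6.17549e+11 · (1 − (0.0711)²) = 6.17549e+11 · 0.994945 ≈ 6.144e+11 m = 4.107 AU.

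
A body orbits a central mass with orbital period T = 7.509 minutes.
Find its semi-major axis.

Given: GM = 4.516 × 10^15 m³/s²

Convert to SI: T = 7.509 minutes = 450.54 s.
Invert Kepler's third law: a = (GM · T² / (4π²))^(1/3).
Substituting T = 450.54 s and GM = 4.516e+15 m³/s²:
a = (4.516e+15 · (450.54)² / (4π²))^(1/3) m
a ≈ 2.853e+06 m = 2.853 Mm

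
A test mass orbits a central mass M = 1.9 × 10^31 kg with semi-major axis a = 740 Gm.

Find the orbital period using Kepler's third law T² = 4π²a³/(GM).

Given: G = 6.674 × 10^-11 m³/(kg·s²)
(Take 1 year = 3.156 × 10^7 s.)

Convert to SI: a = 740 Gm = 7.4e+11 m.
GM = G · M = 6.674e-11 · 1.9e+31 = 1.26806e+21 m³/s².
Kepler's third law: T = 2π √(a³ / GM).
Substituting a = 7.4e+11 m and GM = 1.26806e+21 m³/s²:
T = 2π √((7.4e+11)³ / 1.26806e+21) s
T ≈ 1.123e+08 s = 3.559 years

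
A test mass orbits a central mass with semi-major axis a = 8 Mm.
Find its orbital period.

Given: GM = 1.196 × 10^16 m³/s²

Convert to SI: a = 8 Mm = 8e+06 m.
Kepler's third law: T = 2π √(a³ / GM).
Substituting a = 8e+06 m and GM = 1.196e+16 m³/s²:
T = 2π √((8e+06)³ / 1.196e+16) s
T ≈ 1300 s = 21.67 minutes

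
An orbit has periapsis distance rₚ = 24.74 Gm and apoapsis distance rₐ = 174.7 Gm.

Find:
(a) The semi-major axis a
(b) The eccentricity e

Convert to SI: rₚ = 24.74 Gm = 2.474e+10 m; rₐ = 174.7 Gm = 1.747e+11 m.
(a) a = (rₚ + rₐ) / 2 = (2.474e+10 + 1.747e+11) / 2 ≈ 9.972e+10 m = 99.72 Gm.
(b) e = (rₐ − rₚ) / (rₐ + rₚ) = (1.747e+11 − 2.474e+10) / (1.747e+11 + 2.474e+10) ≈ 0.7519.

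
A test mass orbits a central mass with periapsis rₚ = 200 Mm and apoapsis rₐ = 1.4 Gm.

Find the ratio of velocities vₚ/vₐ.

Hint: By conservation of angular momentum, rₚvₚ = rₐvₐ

Convert to SI: rₚ = 200 Mm = 2e+08 m; rₐ = 1.4 Gm = 1.4e+09 m.
Conservation of angular momentum gives rₚvₚ = rₐvₐ, so vₚ/vₐ = rₐ/rₚ.
vₚ/vₐ = 1.4e+09 / 2e+08 ≈ 7.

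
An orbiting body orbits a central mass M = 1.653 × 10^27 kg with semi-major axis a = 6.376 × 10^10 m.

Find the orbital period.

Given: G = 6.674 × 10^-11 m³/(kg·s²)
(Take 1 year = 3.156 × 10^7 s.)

GM = G · M = 6.674e-11 · 1.653e+27 = 1.10321e+17 m³/s².
Kepler's third law: T = 2π √(a³ / GM).
Substituting a = 6.376e+10 m and GM = 1.10321e+17 m³/s²:
T = 2π √((6.376e+10)³ / 1.10321e+17) s
T ≈ 3.046e+08 s = 9.65 years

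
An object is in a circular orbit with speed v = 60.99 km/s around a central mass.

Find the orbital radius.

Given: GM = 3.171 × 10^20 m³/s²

Convert to SI: v = 60.99 km/s = 60990 m/s.
For a circular orbit, v² = GM / r, so r = GM / v².
r = 3.171e+20 / (60990)² m ≈ 8.525e+10 m = 85.25 Gm.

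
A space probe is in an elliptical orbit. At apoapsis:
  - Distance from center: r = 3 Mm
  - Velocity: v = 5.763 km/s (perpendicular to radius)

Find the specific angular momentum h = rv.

Convert to SI: r = 3 Mm = 3e+06 m; v = 5.763 km/s = 5763 m/s.
With v perpendicular to r, h = r · v.
h = 3e+06 · 5763 m²/s ≈ 1.729e+10 m²/s.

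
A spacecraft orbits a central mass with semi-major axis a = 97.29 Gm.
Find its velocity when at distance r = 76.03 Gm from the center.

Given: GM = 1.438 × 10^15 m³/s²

Convert to SI: a = 97.29 Gm = 9.729e+10 m; r = 76.03 Gm = 7.603e+10 m.
Vis-viva: v = √(GM · (2/r − 1/a)).
2/r − 1/a = 2/7.603e+10 − 1/9.729e+10 = 1.60269e-11 m⁻¹.
v = √(1.438e+15 · 1.60269e-11) m/s ≈ 151.8 m/s = 151.8 m/s.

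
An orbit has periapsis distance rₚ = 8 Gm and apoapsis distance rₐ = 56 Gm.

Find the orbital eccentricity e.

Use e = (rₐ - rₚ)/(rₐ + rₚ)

Convert to SI: rₚ = 8 Gm = 8e+09 m; rₐ = 56 Gm = 5.6e+10 m.
e = (rₐ − rₚ) / (rₐ + rₚ).
e = (5.6e+10 − 8e+09) / (5.6e+10 + 8e+09) = 4.8e+10 / 6.4e+10 ≈ 0.75.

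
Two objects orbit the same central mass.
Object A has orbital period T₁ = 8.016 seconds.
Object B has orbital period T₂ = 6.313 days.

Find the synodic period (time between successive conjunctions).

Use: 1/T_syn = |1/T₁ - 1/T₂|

Convert to SI: T₂ = 6.313 days = 545443 s.
T_syn = |T₁ · T₂ / (T₁ − T₂)|.
T_syn = |8.016 · 545443 / (8.016 − 545443)| s ≈ 8.016 s = 8.016 seconds.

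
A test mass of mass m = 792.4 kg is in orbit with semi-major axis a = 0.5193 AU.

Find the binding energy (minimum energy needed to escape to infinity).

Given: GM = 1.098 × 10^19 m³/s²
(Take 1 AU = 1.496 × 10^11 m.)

Convert to SI: a = 0.5193 AU = 7.76873e+10 m.
Total orbital energy is E = −GMm/(2a); binding energy is E_bind = −E = GMm/(2a).
E_bind = 1.098e+19 · 792.4 / (2 · 7.76873e+10) J ≈ 5.6e+10 J = 56 GJ.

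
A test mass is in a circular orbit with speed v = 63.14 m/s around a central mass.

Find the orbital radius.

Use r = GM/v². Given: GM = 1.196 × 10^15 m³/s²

For a circular orbit, v² = GM / r, so r = GM / v².
r = 1.196e+15 / (63.14)² m ≈ 3e+11 m = 300 Gm.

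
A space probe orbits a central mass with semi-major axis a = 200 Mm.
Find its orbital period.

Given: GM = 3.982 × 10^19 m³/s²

Convert to SI: a = 200 Mm = 2e+08 m.
Kepler's third law: T = 2π √(a³ / GM).
Substituting a = 2e+08 m and GM = 3.982e+19 m³/s²:
T = 2π √((2e+08)³ / 3.982e+19) s
T ≈ 2816 s = 46.94 minutes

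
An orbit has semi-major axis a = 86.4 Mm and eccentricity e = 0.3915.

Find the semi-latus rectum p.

Convert to SI: a = 86.4 Mm = 8.64e+07 m.
p = a (1 − e²).
p = 8.64e+07 · (1 − (0.3915)²) = 8.64e+07 · 0.846728 ≈ 7.316e+07 m = 73.16 Mm.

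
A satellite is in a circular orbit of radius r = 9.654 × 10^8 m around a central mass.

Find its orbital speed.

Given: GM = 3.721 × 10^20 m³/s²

For a circular orbit, gravity supplies the centripetal force, so v = √(GM / r).
v = √(3.721e+20 / 9.654e+08) m/s ≈ 6.208e+05 m/s = 620.8 km/s.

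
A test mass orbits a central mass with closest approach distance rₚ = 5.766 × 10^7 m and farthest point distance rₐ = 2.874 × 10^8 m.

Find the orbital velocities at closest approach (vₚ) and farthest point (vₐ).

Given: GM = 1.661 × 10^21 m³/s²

Use the vis-viva equation v² = GM(2/r − 1/a) with a = (rₚ + rₐ)/2 = (5.766e+07 + 2.874e+08)/2 = 1.7253e+08 m.
vₚ = √(GM · (2/rₚ − 1/a)) = √(1.661e+21 · (2/5.766e+07 − 1/1.7253e+08)) m/s ≈ 6.927e+06 m/s = 6927 km/s.
vₐ = √(GM · (2/rₐ − 1/a)) = √(1.661e+21 · (2/2.874e+08 − 1/1.7253e+08)) m/s ≈ 1.39e+06 m/s = 1390 km/s.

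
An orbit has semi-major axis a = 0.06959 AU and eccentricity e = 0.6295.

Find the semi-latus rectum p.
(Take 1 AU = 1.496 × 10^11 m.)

Convert to SI: a = 0.06959 AU = 1.04107e+10 m.
p = a (1 − e²).
p = 1.04107e+10 · (1 − (0.6295)²) = 1.04107e+10 · 0.60373 ≈ 6.285e+09 m = 0.04201 AU.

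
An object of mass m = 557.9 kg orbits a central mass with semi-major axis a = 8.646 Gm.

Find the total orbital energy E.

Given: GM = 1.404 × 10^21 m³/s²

Convert to SI: a = 8.646 Gm = 8.646e+09 m.
E = −GMm / (2a).
E = −1.404e+21 · 557.9 / (2 · 8.646e+09) J ≈ -4.53e+13 J = -45.3 TJ.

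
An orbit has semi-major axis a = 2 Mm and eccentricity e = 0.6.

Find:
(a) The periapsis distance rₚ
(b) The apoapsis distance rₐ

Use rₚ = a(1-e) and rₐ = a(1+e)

Convert to SI: a = 2 Mm = 2e+06 m.
(a) rₚ = a(1 − e) = 2e+06 · (1 − 0.6) = 2e+06 · 0.4 ≈ 8e+05 m = 800 km.
(b) rₐ = a(1 + e) = 2e+06 · (1 + 0.6) = 2e+06 · 1.6 ≈ 3.2e+06 m = 3.2 Mm.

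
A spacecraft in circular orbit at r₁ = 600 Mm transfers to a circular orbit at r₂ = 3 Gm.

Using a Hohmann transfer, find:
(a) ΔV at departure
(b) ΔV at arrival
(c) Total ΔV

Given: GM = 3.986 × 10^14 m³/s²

Convert to SI: r₁ = 600 Mm = 6e+08 m; r₂ = 3 Gm = 3e+09 m.
Transfer semi-major axis: a_t = (r₁ + r₂)/2 = (6e+08 + 3e+09)/2 = 1.8e+09 m.
Circular speeds: v₁ = √(GM/r₁) = 815.066 m/s, v₂ = √(GM/r₂) = 364.509 m/s.
Transfer speeds (vis-viva v² = GM(2/r − 1/a_t)): v₁ᵗ = 1052.25 m/s, v₂ᵗ = 210.449 m/s.
(a) ΔV₁ = |v₁ᵗ − v₁| ≈ 237.2 m/s = 237.2 m/s.
(b) ΔV₂ = |v₂ − v₂ᵗ| ≈ 154.1 m/s = 154.1 m/s.
(c) ΔV_total = ΔV₁ + ΔV₂ ≈ 391.2 m/s = 391.2 m/s.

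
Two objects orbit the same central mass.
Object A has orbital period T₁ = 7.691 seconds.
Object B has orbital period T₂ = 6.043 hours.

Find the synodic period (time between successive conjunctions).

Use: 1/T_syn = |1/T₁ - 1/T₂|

Convert to SI: T₂ = 6.043 hours = 21754.8 s.
T_syn = |T₁ · T₂ / (T₁ − T₂)|.
T_syn = |7.691 · 21754.8 / (7.691 − 21754.8)| s ≈ 7.694 s = 7.694 seconds.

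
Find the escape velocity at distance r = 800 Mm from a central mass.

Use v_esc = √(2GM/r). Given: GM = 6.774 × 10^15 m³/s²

Convert to SI: r = 800 Mm = 8e+08 m.
Escape velocity comes from setting total energy to zero: ½v² − GM/r = 0 ⇒ v_esc = √(2GM / r).
v_esc = √(2 · 6.774e+15 / 8e+08) m/s ≈ 4115 m/s = 4.115 km/s.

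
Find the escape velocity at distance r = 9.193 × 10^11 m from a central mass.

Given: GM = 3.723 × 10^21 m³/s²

Escape velocity comes from setting total energy to zero: ½v² − GM/r = 0 ⇒ v_esc = √(2GM / r).
v_esc = √(2 · 3.723e+21 / 9.193e+11) m/s ≈ 9e+04 m/s = 90 km/s.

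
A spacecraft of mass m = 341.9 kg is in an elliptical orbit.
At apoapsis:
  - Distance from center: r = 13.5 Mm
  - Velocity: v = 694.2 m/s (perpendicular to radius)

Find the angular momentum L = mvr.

Convert to SI: r = 13.5 Mm = 1.35e+07 m.
Since v is perpendicular to r, L = m · v · r.
L = 341.9 · 694.2 · 1.35e+07 kg·m²/s ≈ 3.204e+12 kg·m²/s.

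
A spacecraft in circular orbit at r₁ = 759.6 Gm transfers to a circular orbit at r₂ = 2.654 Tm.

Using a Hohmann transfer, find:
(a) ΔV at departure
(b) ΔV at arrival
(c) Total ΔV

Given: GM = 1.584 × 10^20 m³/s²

Convert to SI: r₁ = 759.6 Gm = 7.596e+11 m; r₂ = 2.654 Tm = 2.654e+12 m.
Transfer semi-major axis: a_t = (r₁ + r₂)/2 = (7.596e+11 + 2.654e+12)/2 = 1.7068e+12 m.
Circular speeds: v₁ = √(GM/r₁) = 14440.6 m/s, v₂ = √(GM/r₂) = 7725.51 m/s.
Transfer speeds (vis-viva v² = GM(2/r − 1/a_t)): v₁ᵗ = 18007.1 m/s, v₂ᵗ = 5153.81 m/s.
(a) ΔV₁ = |v₁ᵗ − v₁| ≈ 3567 m/s = 3.567 km/s.
(b) ΔV₂ = |v₂ − v₂ᵗ| ≈ 2572 m/s = 2.572 km/s.
(c) ΔV_total = ΔV₁ + ΔV₂ ≈ 6138 m/s = 6.138 km/s.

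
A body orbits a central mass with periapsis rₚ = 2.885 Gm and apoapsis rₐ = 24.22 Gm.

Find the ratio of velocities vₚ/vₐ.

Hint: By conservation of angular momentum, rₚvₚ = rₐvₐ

Convert to SI: rₚ = 2.885 Gm = 2.885e+09 m; rₐ = 24.22 Gm = 2.422e+10 m.
Conservation of angular momentum gives rₚvₚ = rₐvₐ, so vₚ/vₐ = rₐ/rₚ.
vₚ/vₐ = 2.422e+10 / 2.885e+09 ≈ 8.395.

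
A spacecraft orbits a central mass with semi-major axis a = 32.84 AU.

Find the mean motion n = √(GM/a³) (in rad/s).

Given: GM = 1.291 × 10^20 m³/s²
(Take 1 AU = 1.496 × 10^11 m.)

Convert to SI: a = 32.84 AU = 4.91286e+12 m.
n = √(GM / a³).
n = √(1.291e+20 / (4.91286e+12)³) rad/s ≈ 1.043e-09 rad/s.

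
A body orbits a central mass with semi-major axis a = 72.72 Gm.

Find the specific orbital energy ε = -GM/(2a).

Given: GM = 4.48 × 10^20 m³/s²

Convert to SI: a = 72.72 Gm = 7.272e+10 m.
ε = −GM / (2a).
ε = −4.48e+20 / (2 · 7.272e+10) J/kg ≈ -3.08e+09 J/kg = -3.08 GJ/kg.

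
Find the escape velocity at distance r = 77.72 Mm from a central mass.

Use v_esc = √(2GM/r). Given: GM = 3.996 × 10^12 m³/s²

Convert to SI: r = 77.72 Mm = 7.772e+07 m.
Escape velocity comes from setting total energy to zero: ½v² − GM/r = 0 ⇒ v_esc = √(2GM / r).
v_esc = √(2 · 3.996e+12 / 7.772e+07) m/s ≈ 320.7 m/s = 320.7 m/s.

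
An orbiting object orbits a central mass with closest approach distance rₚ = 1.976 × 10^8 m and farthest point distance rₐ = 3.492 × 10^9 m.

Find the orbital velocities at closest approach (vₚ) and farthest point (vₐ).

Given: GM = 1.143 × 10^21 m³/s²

Use the vis-viva equation v² = GM(2/r − 1/a) with a = (rₚ + rₐ)/2 = (1.976e+08 + 3.492e+09)/2 = 1.8448e+09 m.
vₚ = √(GM · (2/rₚ − 1/a)) = √(1.143e+21 · (2/1.976e+08 − 1/1.8448e+09)) m/s ≈ 3.309e+06 m/s = 3309 km/s.
vₐ = √(GM · (2/rₐ − 1/a)) = √(1.143e+21 · (2/3.492e+09 − 1/1.8448e+09)) m/s ≈ 1.872e+05 m/s = 187.2 km/s.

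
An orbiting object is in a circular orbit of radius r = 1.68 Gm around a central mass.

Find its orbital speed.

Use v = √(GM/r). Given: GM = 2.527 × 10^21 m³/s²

Convert to SI: r = 1.68 Gm = 1.68e+09 m.
For a circular orbit, gravity supplies the centripetal force, so v = √(GM / r).
v = √(2.527e+21 / 1.68e+09) m/s ≈ 1.226e+06 m/s = 1226 km/s.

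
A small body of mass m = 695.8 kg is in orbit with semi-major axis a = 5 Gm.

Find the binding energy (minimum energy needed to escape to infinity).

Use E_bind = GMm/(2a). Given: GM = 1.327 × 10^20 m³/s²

Convert to SI: a = 5 Gm = 5e+09 m.
Total orbital energy is E = −GMm/(2a); binding energy is E_bind = −E = GMm/(2a).
E_bind = 1.327e+20 · 695.8 / (2 · 5e+09) J ≈ 9.233e+12 J = 9.233 TJ.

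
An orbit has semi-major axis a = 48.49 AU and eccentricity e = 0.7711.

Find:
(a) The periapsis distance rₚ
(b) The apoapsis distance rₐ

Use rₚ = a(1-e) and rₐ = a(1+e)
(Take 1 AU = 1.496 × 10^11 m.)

Convert to SI: a = 48.49 AU = 7.2541e+12 m.
(a) rₚ = a(1 − e) = 7.2541e+12 · (1 − 0.7711) = 7.2541e+12 · 0.2289 ≈ 1.66e+12 m = 11.1 AU.
(b) rₐ = a(1 + e) = 7.2541e+12 · (1 + 0.7711) = 7.2541e+12 · 1.7711 ≈ 1.285e+13 m = 85.88 AU.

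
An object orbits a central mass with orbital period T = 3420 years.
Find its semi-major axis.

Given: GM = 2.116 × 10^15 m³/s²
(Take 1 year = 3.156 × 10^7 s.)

Convert to SI: T = 3420 years = 1.07935e+11 s.
Invert Kepler's third law: a = (GM · T² / (4π²))^(1/3).
Substituting T = 1.07935e+11 s and GM = 2.116e+15 m³/s²:
a = (2.116e+15 · (1.07935e+11)² / (4π²))^(1/3) m
a ≈ 8.547e+11 m = 8.547 × 10^11 m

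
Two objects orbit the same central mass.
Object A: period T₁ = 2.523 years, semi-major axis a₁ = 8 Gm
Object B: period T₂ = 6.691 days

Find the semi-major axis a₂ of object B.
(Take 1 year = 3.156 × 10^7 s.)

Convert to SI: T₁ = 2.523 years = 7.96259e+07 s; a₁ = 8 Gm = 8e+09 m; T₂ = 6.691 days = 578102 s.
Kepler's third law: (T₁/T₂)² = (a₁/a₂)³ ⇒ a₂ = a₁ · (T₂/T₁)^(2/3).
T₂/T₁ = 578102 / 7.96259e+07 = 0.00726023.
a₂ = 8e+09 · (0.00726023)^(2/3) m ≈ 3e+08 m = 300 Mm.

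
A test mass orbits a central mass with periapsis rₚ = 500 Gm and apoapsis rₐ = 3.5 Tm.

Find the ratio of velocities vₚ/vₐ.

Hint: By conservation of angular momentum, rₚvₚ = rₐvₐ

Convert to SI: rₚ = 500 Gm = 5e+11 m; rₐ = 3.5 Tm = 3.5e+12 m.
Conservation of angular momentum gives rₚvₚ = rₐvₐ, so vₚ/vₐ = rₐ/rₚ.
vₚ/vₐ = 3.5e+12 / 5e+11 ≈ 7.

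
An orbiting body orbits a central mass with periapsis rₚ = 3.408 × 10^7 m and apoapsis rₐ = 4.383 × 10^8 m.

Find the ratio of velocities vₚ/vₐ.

Conservation of angular momentum gives rₚvₚ = rₐvₐ, so vₚ/vₐ = rₐ/rₚ.
vₚ/vₐ = 4.383e+08 / 3.408e+07 ≈ 12.86.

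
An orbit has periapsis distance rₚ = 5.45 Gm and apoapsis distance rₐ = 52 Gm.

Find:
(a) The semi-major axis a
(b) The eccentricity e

Convert to SI: rₚ = 5.45 Gm = 5.45e+09 m; rₐ = 52 Gm = 5.2e+10 m.
(a) a = (rₚ + rₐ) / 2 = (5.45e+09 + 5.2e+10) / 2 ≈ 2.872e+10 m = 28.73 Gm.
(b) e = (rₐ − rₚ) / (rₐ + rₚ) = (5.2e+10 − 5.45e+09) / (5.2e+10 + 5.45e+09) ≈ 0.8103.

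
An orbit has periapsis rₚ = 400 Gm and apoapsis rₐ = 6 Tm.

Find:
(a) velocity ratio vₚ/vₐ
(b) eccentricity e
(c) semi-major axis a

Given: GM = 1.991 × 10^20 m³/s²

Convert to SI: rₚ = 400 Gm = 4e+11 m; rₐ = 6 Tm = 6e+12 m.
(a) Conservation of angular momentum (rₚvₚ = rₐvₐ) gives vₚ/vₐ = rₐ/rₚ = 6e+12/4e+11 ≈ 15
(b) e = (rₐ − rₚ)/(rₐ + rₚ) = (6e+12 − 4e+11)/(6e+12 + 4e+11) ≈ 0.875
(c) a = (rₚ + rₐ)/2 = (4e+11 + 6e+12)/2 ≈ 3.2e+12 m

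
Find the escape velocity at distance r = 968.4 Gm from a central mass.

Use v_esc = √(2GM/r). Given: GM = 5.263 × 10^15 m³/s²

Convert to SI: r = 968.4 Gm = 9.684e+11 m.
Escape velocity comes from setting total energy to zero: ½v² − GM/r = 0 ⇒ v_esc = √(2GM / r).
v_esc = √(2 · 5.263e+15 / 9.684e+11) m/s ≈ 104.3 m/s = 104.3 m/s.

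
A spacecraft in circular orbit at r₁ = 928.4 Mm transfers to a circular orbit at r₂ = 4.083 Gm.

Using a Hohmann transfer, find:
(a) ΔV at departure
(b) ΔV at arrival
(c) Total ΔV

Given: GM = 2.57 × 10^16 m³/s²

Convert to SI: r₁ = 928.4 Mm = 9.284e+08 m; r₂ = 4.083 Gm = 4.083e+09 m.
Transfer semi-major axis: a_t = (r₁ + r₂)/2 = (9.284e+08 + 4.083e+09)/2 = 2.5057e+09 m.
Circular speeds: v₁ = √(GM/r₁) = 5261.37 m/s, v₂ = √(GM/r₂) = 2508.86 m/s.
Transfer speeds (vis-viva v² = GM(2/r − 1/a_t)): v₁ᵗ = 6716.21 m/s, v₂ᵗ = 1527.14 m/s.
(a) ΔV₁ = |v₁ᵗ − v₁| ≈ 1455 m/s = 1.455 km/s.
(b) ΔV₂ = |v₂ − v₂ᵗ| ≈ 981.7 m/s = 981.7 m/s.
(c) ΔV_total = ΔV₁ + ΔV₂ ≈ 2437 m/s = 2.437 km/s.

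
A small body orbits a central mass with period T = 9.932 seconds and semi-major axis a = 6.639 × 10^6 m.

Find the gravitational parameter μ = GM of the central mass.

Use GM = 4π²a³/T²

GM = 4π² · a³ / T².
GM = 4π² · (6.639e+06)³ / (9.932)² m³/s² ≈ 1.171e+20 m³/s² = 1.171 × 10^20 m³/s².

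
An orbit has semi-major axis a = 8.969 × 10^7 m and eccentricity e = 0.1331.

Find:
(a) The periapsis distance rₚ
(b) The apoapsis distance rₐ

(a) rₚ = a(1 − e) = 8.969e+07 · (1 − 0.1331) = 8.969e+07 · 0.8669 ≈ 7.775e+07 m = 7.775 × 10^7 m.
(b) rₐ = a(1 + e) = 8.969e+07 · (1 + 0.1331) = 8.969e+07 · 1.1331 ≈ 1.016e+08 m = 1.016 × 10^8 m.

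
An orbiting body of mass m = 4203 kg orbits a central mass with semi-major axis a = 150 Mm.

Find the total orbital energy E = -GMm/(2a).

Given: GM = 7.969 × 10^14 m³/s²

Convert to SI: a = 150 Mm = 1.5e+08 m.
E = −GMm / (2a).
E = −7.969e+14 · 4203 / (2 · 1.5e+08) J ≈ -1.116e+10 J = -11.16 GJ.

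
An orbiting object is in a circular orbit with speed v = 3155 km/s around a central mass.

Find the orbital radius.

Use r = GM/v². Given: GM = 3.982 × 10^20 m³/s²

Convert to SI: v = 3155 km/s = 3.155e+06 m/s.
For a circular orbit, v² = GM / r, so r = GM / v².
r = 3.982e+20 / (3.155e+06)² m ≈ 4e+07 m = 40 Mm.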